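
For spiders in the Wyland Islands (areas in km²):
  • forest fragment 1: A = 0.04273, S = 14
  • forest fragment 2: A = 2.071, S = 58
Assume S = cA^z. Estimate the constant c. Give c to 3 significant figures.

z = ln(S₂/S₁) / ln(A₂/A₁) = ln(58/14) / ln(2.071/0.04273) = 1.4214 / 3.8809 = 0.3663
c = S₁ / A₁^z = 14 / 0.04273^0.3663 = 14 / 0.3151 = 44.42

44.4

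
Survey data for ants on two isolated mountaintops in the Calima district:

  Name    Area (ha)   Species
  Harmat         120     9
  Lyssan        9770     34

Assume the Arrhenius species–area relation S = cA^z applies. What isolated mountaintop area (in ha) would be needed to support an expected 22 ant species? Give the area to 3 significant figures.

2310 ha

z = ln(34/9) / ln(9770/120) = 1.3291 / 4.3996 = 0.3021
c = 9 / 120^0.3021 = 9 / 4.247 = 2.119
A = (22/2.119)^(1/0.3021) ⇒ ln A = ln(10.38)/0.3021 = 7.7461
A = e^7.7461 ≈ 2313 ha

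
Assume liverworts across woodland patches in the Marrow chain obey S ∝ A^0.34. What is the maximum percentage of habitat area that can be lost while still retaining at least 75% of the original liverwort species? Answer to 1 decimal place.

57.1%

Need (A_new/A_old)^0.34 = 0.75, so A_new/A_old = 0.75^(1/0.34) = 0.75^2.941
ln(A_new/A_old) = ln 0.75 / 0.34 = -0.2877 / 0.34 = -0.8461
A_new/A_old = e^-0.8461 ≈ 0.4291
Fraction that can be lost = 1 − 0.4291 = 0.5709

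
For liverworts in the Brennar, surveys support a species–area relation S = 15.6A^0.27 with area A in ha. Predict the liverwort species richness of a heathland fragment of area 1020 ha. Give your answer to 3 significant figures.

101

S = 15.6 × 1020^0.27 = 15.6 × 6.491 ≈ 101.3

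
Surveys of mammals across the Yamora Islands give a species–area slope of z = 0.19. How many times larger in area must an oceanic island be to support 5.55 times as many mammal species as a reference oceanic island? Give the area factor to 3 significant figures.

8270

(A₂/A₁)^0.19 = 5.55, so A₂/A₁ = 5.55^(1/0.19) = 5.55^5.263
ln(A₂/A₁) = ln 5.55 / 0.19 = 1.7138 / 0.19 = 9.0200
A₂/A₁ = e^9.0200 ≈ 8267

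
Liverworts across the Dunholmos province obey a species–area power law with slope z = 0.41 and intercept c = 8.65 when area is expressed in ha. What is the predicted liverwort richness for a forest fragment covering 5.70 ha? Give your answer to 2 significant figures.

S = 8.65 × 5.7^0.41
ln S = ln 8.65 + 0.41 × ln 5.7 = 2.1576 + 0.41 × 1.7405 = 2.8712
S = e^2.8712 ≈ 17.66

18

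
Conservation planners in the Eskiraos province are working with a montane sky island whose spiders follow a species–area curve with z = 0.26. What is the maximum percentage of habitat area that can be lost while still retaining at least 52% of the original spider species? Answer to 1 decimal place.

Need (A_new/A_old)^0.26 = 0.52, so A_new/A_old = 0.52^(1/0.26) = 0.52^3.846
ln(A_new/A_old) = ln 0.52 / 0.26 = -0.6539 / 0.26 = -2.5151
A_new/A_old = e^-2.5151 ≈ 0.08085
Fraction that can be lost = 1 − 0.08085 = 0.9191

91.9%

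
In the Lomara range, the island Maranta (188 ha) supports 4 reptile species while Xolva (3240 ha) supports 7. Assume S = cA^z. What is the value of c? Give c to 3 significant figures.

1.43

z = ln(S₂/S₁) / ln(A₂/A₁) = ln(7/4) / ln(3240/188) = 0.5596 / 2.8469 = 0.1966
c = S₁ / A₁^z = 4 / 188^0.1966 = 4 / 2.799 = 1.429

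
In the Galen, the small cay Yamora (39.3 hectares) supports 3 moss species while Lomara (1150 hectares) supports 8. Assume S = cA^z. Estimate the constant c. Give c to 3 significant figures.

z = ln(S₂/S₁) / ln(A₂/A₁) = ln(8/3) / ln(1150/39.3) = 0.9808 / 3.3763 = 0.2905
c = S₁ / A₁^z = 3 / 39.3^0.2905 = 3 / 2.905 = 1.033

1.03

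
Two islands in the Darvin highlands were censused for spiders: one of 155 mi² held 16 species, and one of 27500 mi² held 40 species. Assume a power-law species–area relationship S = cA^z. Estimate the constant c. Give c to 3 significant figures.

z = ln(S₂/S₁) / ln(A₂/A₁) = ln(40/16) / ln(27500/155) = 0.9163 / 5.1785 = 0.1769
c = S₁ / A₁^z = 16 / 155^0.1769 = 16 / 2.441 = 6.555

6.55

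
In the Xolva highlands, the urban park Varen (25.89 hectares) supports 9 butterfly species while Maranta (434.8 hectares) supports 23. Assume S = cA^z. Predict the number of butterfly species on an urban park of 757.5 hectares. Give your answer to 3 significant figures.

27.7

z = ln(23/9) / ln(434.8/25.89) = 0.9383 / 2.8210 = 0.3326
c = 9 / 25.89^0.3326 = 9 / 2.951 = 3.05
S₃ = 3.05 × 757.5^0.3326 = 3.05 × 9.071 ≈ 27.66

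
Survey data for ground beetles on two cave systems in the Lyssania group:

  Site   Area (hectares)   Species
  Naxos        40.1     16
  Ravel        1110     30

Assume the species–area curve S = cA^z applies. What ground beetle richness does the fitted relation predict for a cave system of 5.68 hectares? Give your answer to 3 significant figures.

11.1

z = ln(30/16) / ln(1110/40.1) = 0.6286 / 3.3207 = 0.1893
c = 16 / 40.1^0.1893 = 16 / 2.011 = 7.955
S₃ = 7.955 × 5.68^0.1893 = 7.955 × 1.389 ≈ 11.05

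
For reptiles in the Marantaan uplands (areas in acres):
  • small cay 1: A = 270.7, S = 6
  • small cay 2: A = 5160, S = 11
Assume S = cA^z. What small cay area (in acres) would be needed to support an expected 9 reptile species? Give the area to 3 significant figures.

z = ln(11/6) / ln(5160/270.7) = 0.6061 / 2.9477 = 0.2056
c = 6 / 270.7^0.2056 = 6 / 3.164 = 1.897
A = (9/1.897)^(1/0.2056) ⇒ ln A = ln(4.746)/0.2056 = 7.5728
A = e^7.5728 ≈ 1945 acres

1940 acres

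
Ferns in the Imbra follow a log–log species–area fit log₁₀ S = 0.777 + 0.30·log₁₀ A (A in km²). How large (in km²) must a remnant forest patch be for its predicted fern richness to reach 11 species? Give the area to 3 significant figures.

7.61 km²

11 = 5.984 × A^0.3  ⇒  A^0.3 = 11/5.984 = 1.838
ln A = ln(1.838) / 0.3 = 0.6088 / 0.3 = 2.0293
A = e^2.0293 ≈ 7.609 km²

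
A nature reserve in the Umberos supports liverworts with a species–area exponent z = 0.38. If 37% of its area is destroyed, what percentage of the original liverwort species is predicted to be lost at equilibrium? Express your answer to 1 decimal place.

16.1%

S_new/S_old = (A_new/A_old)^z = 0.63^0.38
= exp(0.38 × ln 0.63) = exp(0.38 × -0.4620) = exp(-0.1756) ≈ 0.839
Fraction lost = 1 − 0.839 = 0.161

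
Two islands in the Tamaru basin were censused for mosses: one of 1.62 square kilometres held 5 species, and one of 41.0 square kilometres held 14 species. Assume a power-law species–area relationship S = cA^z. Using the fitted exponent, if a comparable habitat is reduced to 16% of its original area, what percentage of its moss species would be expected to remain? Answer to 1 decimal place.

55.8%

z = ln(14/5) / ln(41/1.62) = 1.0296 / 3.2311 = 0.3187
S_new/S_old = (A_new/A_old)^z = 0.16^0.3187 = exp(0.3187 × -1.8326) = 0.5577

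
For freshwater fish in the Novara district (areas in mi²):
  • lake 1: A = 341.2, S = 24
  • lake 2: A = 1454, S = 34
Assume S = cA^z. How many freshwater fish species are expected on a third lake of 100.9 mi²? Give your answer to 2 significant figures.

18

z = ln(34/24) / ln(1454/341.2) = 0.3483 / 1.4496 = 0.2403
c = 24 / 341.2^0.2403 = 24 / 4.061 = 5.91
S₃ = 5.91 × 100.9^0.2403 = 5.91 × 3.03 ≈ 17.91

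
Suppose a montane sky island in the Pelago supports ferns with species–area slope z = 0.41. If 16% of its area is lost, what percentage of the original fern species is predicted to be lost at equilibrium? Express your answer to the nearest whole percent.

7%

S_new/S_old = (A_new/A_old)^z = 0.84^0.41
= exp(0.41 × ln 0.84) = exp(0.41 × -0.1744) = exp(-0.0715) ≈ 0.931
Fraction lost = 1 − 0.931 = 0.06899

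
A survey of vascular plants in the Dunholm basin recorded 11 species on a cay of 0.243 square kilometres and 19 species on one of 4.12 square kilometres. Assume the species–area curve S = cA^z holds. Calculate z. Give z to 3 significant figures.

0.193

Taking logs: ln S = ln c + z ln A, so z = (ln S₂ − ln S₁)/(ln A₂ − ln A₁).
z = ln(19/11) / ln(4.12/0.243) = ln(1.727) / ln(16.95) = 0.5465 / 2.8305 = 0.1931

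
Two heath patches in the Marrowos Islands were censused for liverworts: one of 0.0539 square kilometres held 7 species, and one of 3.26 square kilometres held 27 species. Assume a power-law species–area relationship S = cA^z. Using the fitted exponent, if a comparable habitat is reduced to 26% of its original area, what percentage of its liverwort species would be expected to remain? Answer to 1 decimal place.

z = ln(27/7) / ln(3.26/0.0539) = 1.3499 / 4.1024 = 0.3291
S_new/S_old = (A_new/A_old)^z = 0.26^0.3291 = exp(0.3291 × -1.3471) = 0.6419

64.2%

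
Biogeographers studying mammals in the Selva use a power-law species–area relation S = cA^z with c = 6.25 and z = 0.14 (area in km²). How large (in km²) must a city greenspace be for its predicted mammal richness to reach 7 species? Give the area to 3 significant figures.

7 = 6.25 × A^0.14  ⇒  A^0.14 = 7/6.25 = 1.12
ln A = ln(1.12) / 0.14 = 0.1133 / 0.14 = 0.8095
A = e^0.8095 ≈ 2.247 km²

2.25 km²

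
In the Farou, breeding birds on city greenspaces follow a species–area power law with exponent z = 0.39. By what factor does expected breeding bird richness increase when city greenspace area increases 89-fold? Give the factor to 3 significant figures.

5.76

S₂/S₁ = (A₂/A₁)^z = 89^0.39
ln(S₂/S₁) = 0.39 × ln 89 = 0.39 × 4.4886 = 1.7506
S₂/S₁ = e^1.7506 ≈ 5.758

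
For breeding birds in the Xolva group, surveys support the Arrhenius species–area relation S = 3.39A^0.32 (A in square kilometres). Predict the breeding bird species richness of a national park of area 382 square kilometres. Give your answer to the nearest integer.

23

S = 3.39 × 382^0.32
ln S = ln 3.39 + 0.32 × ln 382 = 1.2208 + 0.32 × 5.9454 = 3.1234
S = e^3.1234 ≈ 22.72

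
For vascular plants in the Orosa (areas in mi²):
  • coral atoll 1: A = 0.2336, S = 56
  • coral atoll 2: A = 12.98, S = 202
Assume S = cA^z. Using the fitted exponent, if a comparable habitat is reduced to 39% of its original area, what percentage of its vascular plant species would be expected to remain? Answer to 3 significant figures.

z = ln(202/56) / ln(12.98/0.2336) = 1.2829 / 4.0176 = 0.3193
S_new/S_old = (A_new/A_old)^z = 0.39^0.3193 = exp(0.3193 × -0.9416) = 0.7403

74.0%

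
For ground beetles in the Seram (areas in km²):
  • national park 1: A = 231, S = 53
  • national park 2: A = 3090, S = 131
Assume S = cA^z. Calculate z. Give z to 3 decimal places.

Taking logs: ln S = ln c + z ln A, so z = (ln S₂ − ln S₁)/(ln A₂ − ln A₁).
z = ln(131/53) / ln(3090/231) = ln(2.472) / ln(13.38) = 0.9049 / 2.5935 = 0.3489

0.349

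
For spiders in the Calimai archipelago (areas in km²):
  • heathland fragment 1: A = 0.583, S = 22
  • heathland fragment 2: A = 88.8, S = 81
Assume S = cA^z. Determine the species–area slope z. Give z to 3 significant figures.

0.259

Taking logs: ln S = ln c + z ln A, so z = (ln S₂ − ln S₁)/(ln A₂ − ln A₁).
z = ln(81/22) / ln(88.8/0.583) = ln(3.682) / ln(152.3) = 1.3034 / 5.0260 = 0.2593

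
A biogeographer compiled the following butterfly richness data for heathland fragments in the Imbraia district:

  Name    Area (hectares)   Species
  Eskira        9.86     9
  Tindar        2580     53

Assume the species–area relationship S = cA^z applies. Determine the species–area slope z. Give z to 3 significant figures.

0.318

Taking logs: ln S = ln c + z ln A, so z = (ln S₂ − ln S₁)/(ln A₂ − ln A₁).
z = ln(53/9) / ln(2580/9.86) = ln(5.889) / ln(261.7) = 1.7731 / 5.5671 = 0.3185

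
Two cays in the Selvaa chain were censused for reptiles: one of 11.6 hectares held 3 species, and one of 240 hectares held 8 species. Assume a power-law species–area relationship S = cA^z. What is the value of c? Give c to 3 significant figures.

1.36

z = ln(S₂/S₁) / ln(A₂/A₁) = ln(8/3) / ln(240/11.6) = 0.9808 / 3.0296 = 0.3237
c = S₁ / A₁^z = 3 / 11.6^0.3237 = 3 / 2.211 = 1.357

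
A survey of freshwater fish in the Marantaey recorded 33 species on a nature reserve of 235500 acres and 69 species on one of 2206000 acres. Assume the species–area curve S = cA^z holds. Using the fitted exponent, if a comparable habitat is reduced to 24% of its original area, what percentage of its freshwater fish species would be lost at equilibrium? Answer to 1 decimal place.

z = ln(69/33) / ln(2206000/235500) = 0.7376 / 2.2372 = 0.3297
S_new/S_old = (A_new/A_old)^z = 0.24^0.3297 = exp(0.3297 × -1.4271) = 0.6247
Fraction lost = 1 − 0.6247 = 0.3753

37.5%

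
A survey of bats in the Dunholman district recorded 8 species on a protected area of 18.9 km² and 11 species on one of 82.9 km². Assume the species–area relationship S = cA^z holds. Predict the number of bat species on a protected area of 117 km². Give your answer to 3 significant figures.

11.8

z = ln(11/8) / ln(82.9/18.9) = 0.3185 / 1.4785 = 0.2154
c = 8 / 18.9^0.2154 = 8 / 1.883 = 4.248
S₃ = 4.248 × 117^0.2154 = 4.248 × 2.789 ≈ 11.85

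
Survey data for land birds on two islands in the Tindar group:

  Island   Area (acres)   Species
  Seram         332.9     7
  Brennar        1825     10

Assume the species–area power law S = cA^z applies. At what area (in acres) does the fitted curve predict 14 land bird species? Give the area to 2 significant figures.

9100 acres

z = ln(10/7) / ln(1825/332.9) = 0.3567 / 1.7015 = 0.2096
c = 7 / 332.9^0.2096 = 7 / 3.379 = 2.072
A = (14/2.072)^(1/0.2096) ⇒ ln A = ln(6.757)/0.2096 = 9.1145
A = e^9.1145 ≈ 9086 acres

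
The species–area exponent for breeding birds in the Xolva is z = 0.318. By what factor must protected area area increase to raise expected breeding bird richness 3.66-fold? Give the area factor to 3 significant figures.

59.1

(A₂/A₁)^0.318 = 3.66, so A₂/A₁ = 3.66^(1/0.318) = 3.66^3.145
ln(A₂/A₁) = ln 3.66 / 0.318 = 1.2975 / 0.318 = 4.0801
A₂/A₁ = e^4.0801 ≈ 59.15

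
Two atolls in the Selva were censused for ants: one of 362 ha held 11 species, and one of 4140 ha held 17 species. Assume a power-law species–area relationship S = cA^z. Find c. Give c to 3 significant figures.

3.84

z = ln(S₂/S₁) / ln(A₂/A₁) = ln(17/11) / ln(4140/362) = 0.4353 / 2.4368 = 0.1786
c = S₁ / A₁^z = 11 / 362^0.1786 = 11 / 2.865 = 3.84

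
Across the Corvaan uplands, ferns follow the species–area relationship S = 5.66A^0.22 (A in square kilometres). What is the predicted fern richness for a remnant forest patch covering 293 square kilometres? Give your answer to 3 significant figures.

19.7

S = 5.66 × 293^0.22 = 5.66 × 3.489 ≈ 19.75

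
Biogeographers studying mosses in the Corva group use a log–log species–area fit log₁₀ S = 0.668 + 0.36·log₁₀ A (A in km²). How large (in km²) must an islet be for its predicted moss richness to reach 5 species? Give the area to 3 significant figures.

1.22 km²

5 = 4.656 × A^0.36  ⇒  A^0.36 = 5/4.656 = 1.074
ln A = ln(1.074) / 0.36 = 0.0713 / 0.36 = 0.1981
A = e^0.1981 ≈ 1.219 km²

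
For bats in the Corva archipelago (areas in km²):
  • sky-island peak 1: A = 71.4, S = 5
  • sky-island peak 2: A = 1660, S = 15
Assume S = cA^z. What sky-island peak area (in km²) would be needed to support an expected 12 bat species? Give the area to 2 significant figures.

880 km²

z = ln(15/5) / ln(1660/71.4) = 1.0986 / 3.1463 = 0.3492
c = 5 / 71.4^0.3492 = 5 / 4.439 = 1.126
A = (12/1.126)^(1/0.3492) ⇒ ln A = ln(10.65)/0.3492 = 6.7755
A = e^6.7755 ≈ 876.1 km²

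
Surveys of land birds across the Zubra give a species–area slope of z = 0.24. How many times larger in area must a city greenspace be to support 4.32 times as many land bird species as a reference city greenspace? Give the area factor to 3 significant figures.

(A₂/A₁)^0.24 = 4.32, so A₂/A₁ = 4.32^(1/0.24) = 4.32^4.167
ln(A₂/A₁) = ln 4.32 / 0.24 = 1.4633 / 0.24 = 6.0969
A₂/A₁ = e^6.0969 ≈ 444.5

444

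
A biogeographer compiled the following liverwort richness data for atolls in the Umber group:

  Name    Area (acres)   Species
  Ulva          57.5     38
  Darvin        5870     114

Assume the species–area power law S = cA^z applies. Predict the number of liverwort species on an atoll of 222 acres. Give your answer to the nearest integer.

52

z = ln(114/38) / ln(5870/57.5) = 1.0986 / 4.6258 = 0.2375
c = 38 / 57.5^0.2375 = 38 / 2.618 = 14.52
S₃ = 14.52 × 222^0.2375 = 14.52 × 3.608 ≈ 52.37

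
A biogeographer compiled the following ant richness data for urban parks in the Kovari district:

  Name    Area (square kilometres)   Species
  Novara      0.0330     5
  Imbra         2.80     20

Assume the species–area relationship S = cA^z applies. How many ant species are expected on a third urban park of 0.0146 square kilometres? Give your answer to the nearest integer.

z = ln(20/5) / ln(2.8/0.033) = 1.3863 / 4.4409 = 0.3122
c = 5 / 0.033^0.3122 = 5 / 0.3448 = 14.5
S₃ = 14.5 × 0.0146^0.3122 = 14.5 × 0.2673 ≈ 3.876

4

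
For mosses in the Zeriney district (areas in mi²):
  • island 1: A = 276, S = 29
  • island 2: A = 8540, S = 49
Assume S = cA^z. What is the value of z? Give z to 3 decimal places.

Taking logs: ln S = ln c + z ln A, so z = (ln S₂ − ln S₁)/(ln A₂ − ln A₁).
z = ln(49/29) / ln(8540/276) = ln(1.69) / ln(30.94) = 0.5245 / 3.4321 = 0.1528

0.153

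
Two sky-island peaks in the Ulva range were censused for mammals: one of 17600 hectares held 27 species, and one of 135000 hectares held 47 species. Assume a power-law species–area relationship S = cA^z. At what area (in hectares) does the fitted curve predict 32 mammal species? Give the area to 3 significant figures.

z = ln(47/27) / ln(135000/17600) = 0.5543 / 2.0374 = 0.2721
c = 27 / 17600^0.2721 = 27 / 14.29 = 1.889
A = (32/1.889)^(1/0.2721) ⇒ ln A = ln(16.94)/0.2721 = 10.4001
A = e^10.4001 ≈ 32864 hectares

32900 hectares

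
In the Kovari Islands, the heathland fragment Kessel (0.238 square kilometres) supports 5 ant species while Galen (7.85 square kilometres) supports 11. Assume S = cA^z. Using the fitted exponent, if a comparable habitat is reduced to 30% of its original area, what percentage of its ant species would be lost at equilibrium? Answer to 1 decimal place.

z = ln(11/5) / ln(7.85/0.238) = 0.7885 / 3.4960 = 0.2255
S_new/S_old = (A_new/A_old)^z = 0.3^0.2255 = exp(0.2255 × -1.2040) = 0.7622
Fraction lost = 1 − 0.7622 = 0.2378

23.8%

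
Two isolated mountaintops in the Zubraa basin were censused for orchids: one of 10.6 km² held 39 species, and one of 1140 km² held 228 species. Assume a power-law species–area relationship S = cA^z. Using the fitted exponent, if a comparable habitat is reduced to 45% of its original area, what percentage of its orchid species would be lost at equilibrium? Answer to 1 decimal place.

26.0%

z = ln(228/39) / ln(1140/10.6) = 1.7658 / 4.6779 = 0.3775
S_new/S_old = (A_new/A_old)^z = 0.45^0.3775 = exp(0.3775 × -0.7985) = 0.7398
Fraction lost = 1 − 0.7398 = 0.2602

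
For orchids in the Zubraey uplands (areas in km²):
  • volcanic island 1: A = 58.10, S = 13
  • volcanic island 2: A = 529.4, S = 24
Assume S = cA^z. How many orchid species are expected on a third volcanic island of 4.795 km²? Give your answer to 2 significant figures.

6.5

z = ln(24/13) / ln(529.4/58.1) = 0.6131 / 2.2096 = 0.2775
c = 13 / 58.1^0.2775 = 13 / 3.087 = 4.211
S₃ = 4.211 × 4.795^0.2775 = 4.211 × 1.545 ≈ 6.506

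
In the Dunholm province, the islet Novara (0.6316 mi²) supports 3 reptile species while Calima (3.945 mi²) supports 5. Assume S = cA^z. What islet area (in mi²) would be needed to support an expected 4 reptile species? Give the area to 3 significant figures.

1.77 mi²

z = ln(5/3) / ln(3.945/0.6316) = 0.5108 / 1.8319 = 0.2788
c = 3 / 0.6316^0.2788 = 3 / 0.8797 = 3.41
A = (4/3.41)^(1/0.2788) ⇒ ln A = ln(1.173)/0.2788 = 0.5722
A = e^0.5722 ≈ 1.772 mi²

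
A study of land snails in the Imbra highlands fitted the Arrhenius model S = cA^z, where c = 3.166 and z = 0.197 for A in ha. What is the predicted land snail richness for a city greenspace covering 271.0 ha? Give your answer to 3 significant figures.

S = 3.166 × 271^0.197
ln S = ln 3.166 + 0.197 × ln 271 = 1.1525 + 0.197 × 5.6021 = 2.2561
S = e^2.2561 ≈ 9.546

9.55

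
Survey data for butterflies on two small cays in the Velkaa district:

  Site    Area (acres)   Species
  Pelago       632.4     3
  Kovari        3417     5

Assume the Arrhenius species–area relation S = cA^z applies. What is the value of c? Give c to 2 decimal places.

0.43

z = ln(S₂/S₁) / ln(A₂/A₁) = ln(5/3) / ln(3417/632.4) = 0.5108 / 1.6870 = 0.3028
c = S₁ / A₁^z = 3 / 632.4^0.3028 = 3 / 7.049 = 0.4256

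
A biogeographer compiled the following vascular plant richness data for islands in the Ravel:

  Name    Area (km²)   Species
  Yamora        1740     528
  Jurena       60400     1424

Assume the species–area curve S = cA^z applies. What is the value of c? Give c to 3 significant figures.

65.5

z = ln(S₂/S₁) / ln(A₂/A₁) = ln(1424/528) / ln(60400/1740) = 0.9921 / 3.5471 = 0.2797
c = S₁ / A₁^z = 528 / 1740^0.2797 = 528 / 8.061 = 65.5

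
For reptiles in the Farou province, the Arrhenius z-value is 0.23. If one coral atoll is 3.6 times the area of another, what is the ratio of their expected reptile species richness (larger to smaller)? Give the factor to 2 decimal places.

1.34

S₂/S₁ = (A₂/A₁)^z = 3.6^0.23
ln(S₂/S₁) = 0.23 × ln 3.6 = 0.23 × 1.2809 = 0.2946
S₂/S₁ = e^0.2946 ≈ 1.343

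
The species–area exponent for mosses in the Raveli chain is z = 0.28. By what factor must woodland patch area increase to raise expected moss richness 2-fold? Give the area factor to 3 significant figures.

11.9

(A₂/A₁)^0.28 = 2, so A₂/A₁ = 2^(1/0.28) = 2^3.571
ln(A₂/A₁) = ln 2 / 0.28 = 0.6931 / 0.28 = 2.4755
A₂/A₁ = e^2.4755 ≈ 11.89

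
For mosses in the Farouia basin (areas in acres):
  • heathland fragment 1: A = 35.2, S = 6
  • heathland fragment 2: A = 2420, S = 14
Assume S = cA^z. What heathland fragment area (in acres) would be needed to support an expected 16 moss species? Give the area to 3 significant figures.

z = ln(14/6) / ln(2420/35.2) = 0.8473 / 4.2305 = 0.2003
c = 6 / 35.2^0.2003 = 6 / 2.041 = 2.94
A = (16/2.94)^(1/0.2003) ⇒ ln A = ln(5.441)/0.2003 = 8.4582
A = e^8.4582 ≈ 4714 acres

4710 acres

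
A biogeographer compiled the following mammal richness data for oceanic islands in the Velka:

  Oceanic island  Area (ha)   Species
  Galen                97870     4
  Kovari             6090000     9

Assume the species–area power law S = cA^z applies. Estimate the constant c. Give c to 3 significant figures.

z = ln(S₂/S₁) / ln(A₂/A₁) = ln(9/4) / ln(6090000/97870) = 0.8109 / 4.1308 = 0.1963
c = S₁ / A₁^z = 4 / 97870^0.1963 = 4 / 9.544 = 0.4191

0.419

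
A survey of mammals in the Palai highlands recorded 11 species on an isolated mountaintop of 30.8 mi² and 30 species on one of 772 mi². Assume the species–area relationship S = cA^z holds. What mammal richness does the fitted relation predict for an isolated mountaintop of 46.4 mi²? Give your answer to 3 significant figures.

z = ln(30/11) / ln(772/30.8) = 1.0033 / 3.2215 = 0.3114
c = 11 / 30.8^0.3114 = 11 / 2.908 = 3.783
S₃ = 3.783 × 46.4^0.3114 = 3.783 × 3.304 ≈ 12.5

12.5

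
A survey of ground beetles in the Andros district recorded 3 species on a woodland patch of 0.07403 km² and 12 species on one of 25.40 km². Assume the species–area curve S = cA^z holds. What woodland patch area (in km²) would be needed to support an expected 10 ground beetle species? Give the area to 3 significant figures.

11.8 km²

z = ln(12/3) / ln(25.4/0.07403) = 1.3863 / 5.8380 = 0.2375
c = 3 / 0.07403^0.2375 = 3 / 0.5389 = 5.567
A = (10/5.567)^(1/0.2375) ⇒ ln A = ln(1.796)/0.2375 = 2.4669
A = e^2.4669 ≈ 11.79 km²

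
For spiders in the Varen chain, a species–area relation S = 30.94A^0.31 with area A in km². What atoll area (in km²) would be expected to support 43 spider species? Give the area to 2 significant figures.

2.9 km²

43 = 30.94 × A^0.31  ⇒  A^0.31 = 43/30.94 = 1.39
ln A = ln(1.39) / 0.31 = 0.3292 / 0.31 = 1.0618
A = e^1.0618 ≈ 2.891 km²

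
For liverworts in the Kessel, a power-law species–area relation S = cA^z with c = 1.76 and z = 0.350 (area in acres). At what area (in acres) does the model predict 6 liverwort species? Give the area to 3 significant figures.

33.3 acres

6 = 1.76 × A^0.35  ⇒  A^0.35 = 6/1.76 = 3.409
ln A = ln(3.409) / 0.35 = 1.2264 / 0.35 = 3.5041
A = e^3.5041 ≈ 33.25 acres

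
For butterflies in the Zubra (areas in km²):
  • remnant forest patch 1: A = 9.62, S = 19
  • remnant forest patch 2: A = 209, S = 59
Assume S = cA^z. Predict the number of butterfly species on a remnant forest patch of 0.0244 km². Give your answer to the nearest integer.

2

z = ln(59/19) / ln(209/9.62) = 1.1331 / 3.0785 = 0.3681
c = 19 / 9.62^0.3681 = 19 / 2.301 = 8.258
S₃ = 8.258 × 0.0244^0.3681 = 8.258 × 0.2549 ≈ 2.105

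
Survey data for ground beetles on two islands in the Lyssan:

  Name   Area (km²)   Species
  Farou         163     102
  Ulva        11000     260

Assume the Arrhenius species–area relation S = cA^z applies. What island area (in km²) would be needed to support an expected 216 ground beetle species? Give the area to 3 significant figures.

z = ln(260/102) / ln(11000/163) = 0.9357 / 4.2119 = 0.2222
c = 102 / 163^0.2222 = 102 / 3.101 = 32.9
A = (216/32.9)^(1/0.2222) ⇒ ln A = ln(6.566)/0.2222 = 8.4711
A = e^8.4711 ≈ 4775 km²

4770 km²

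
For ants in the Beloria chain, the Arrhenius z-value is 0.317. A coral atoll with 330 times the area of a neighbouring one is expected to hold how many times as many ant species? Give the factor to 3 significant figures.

6.29

S₂/S₁ = (A₂/A₁)^z = 330^0.317
ln(S₂/S₁) = 0.317 × ln 330 = 0.317 × 5.7991 = 1.8383
S₂/S₁ = e^1.8383 ≈ 6.286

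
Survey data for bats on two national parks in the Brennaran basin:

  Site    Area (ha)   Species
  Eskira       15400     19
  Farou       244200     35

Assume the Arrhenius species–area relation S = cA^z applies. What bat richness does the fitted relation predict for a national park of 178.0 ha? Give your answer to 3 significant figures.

z = ln(35/19) / ln(244200/15400) = 0.6109 / 2.7636 = 0.2211
c = 19 / 15400^0.2211 = 19 / 8.427 = 2.255
S₃ = 2.255 × 178^0.2211 = 2.255 × 3.144 ≈ 7.088

7.09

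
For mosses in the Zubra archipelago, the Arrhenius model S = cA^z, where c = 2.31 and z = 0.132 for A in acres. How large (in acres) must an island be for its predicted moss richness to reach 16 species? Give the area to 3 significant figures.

2330000 acres

16 = 2.31 × A^0.132  ⇒  A^0.132 = 16/2.31 = 6.926
ln A = ln(6.926) / 0.132 = 1.9353 / 0.132 = 14.6617
A = e^14.6617 ≈ 2330692 acres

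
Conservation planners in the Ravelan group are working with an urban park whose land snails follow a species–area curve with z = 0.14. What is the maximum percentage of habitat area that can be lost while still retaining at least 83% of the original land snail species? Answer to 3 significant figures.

73.6%

Need (A_new/A_old)^0.14 = 0.83, so A_new/A_old = 0.83^(1/0.14) = 0.83^7.143
ln(A_new/A_old) = ln 0.83 / 0.14 = -0.1863 / 0.14 = -1.3309
A_new/A_old = e^-1.3309 ≈ 0.2642
Fraction that can be lost = 1 − 0.2642 = 0.7358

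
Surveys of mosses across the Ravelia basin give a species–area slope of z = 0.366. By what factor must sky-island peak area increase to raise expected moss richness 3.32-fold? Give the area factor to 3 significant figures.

26.5

(A₂/A₁)^0.366 = 3.32, so A₂/A₁ = 3.32^(1/0.366) = 3.32^2.732
ln(A₂/A₁) = ln 3.32 / 0.366 = 1.2000 / 0.366 = 3.2786
A₂/A₁ = e^3.2786 ≈ 26.54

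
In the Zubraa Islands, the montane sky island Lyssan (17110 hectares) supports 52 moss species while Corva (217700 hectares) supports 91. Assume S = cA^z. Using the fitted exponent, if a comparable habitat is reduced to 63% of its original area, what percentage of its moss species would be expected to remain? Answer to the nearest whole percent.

90%

z = ln(91/52) / ln(217700/17110) = 0.5596 / 2.5435 = 0.2200
S_new/S_old = (A_new/A_old)^z = 0.63^0.2200 = exp(0.2200 × -0.4620) = 0.9033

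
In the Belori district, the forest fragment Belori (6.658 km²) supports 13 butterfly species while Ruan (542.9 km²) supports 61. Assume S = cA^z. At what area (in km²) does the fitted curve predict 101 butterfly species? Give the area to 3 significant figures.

z = ln(61/13) / ln(542.9/6.658) = 1.5459 / 4.4011 = 0.3513
c = 13 / 6.658^0.3513 = 13 / 1.946 = 6.679
A = (101/6.679)^(1/0.3513) ⇒ ln A = ln(15.12)/0.3513 = 7.7325
A = e^7.7325 ≈ 2281 km²

2280 km²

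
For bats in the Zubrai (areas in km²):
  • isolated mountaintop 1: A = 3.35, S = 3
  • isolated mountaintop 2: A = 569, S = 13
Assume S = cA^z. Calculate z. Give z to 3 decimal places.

0.286

Taking logs: ln S = ln c + z ln A, so z = (ln S₂ − ln S₁)/(ln A₂ − ln A₁).
z = ln(13/3) / ln(569/3.35) = ln(4.333) / ln(169.9) = 1.4663 / 5.1349 = 0.2856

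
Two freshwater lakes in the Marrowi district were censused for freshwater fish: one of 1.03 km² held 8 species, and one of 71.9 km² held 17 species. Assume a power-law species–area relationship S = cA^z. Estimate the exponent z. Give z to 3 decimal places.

Taking logs: ln S = ln c + z ln A, so z = (ln S₂ − ln S₁)/(ln A₂ − ln A₁).
z = ln(17/8) / ln(71.9/1.03) = ln(2.125) / ln(69.81) = 0.7538 / 4.2457 = 0.1775

0.178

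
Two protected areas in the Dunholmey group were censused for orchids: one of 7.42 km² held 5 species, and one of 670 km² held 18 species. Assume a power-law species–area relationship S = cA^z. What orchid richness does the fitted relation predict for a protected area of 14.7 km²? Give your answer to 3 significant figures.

6.07

z = ln(18/5) / ln(670/7.42) = 1.2809 / 4.5031 = 0.2845
c = 5 / 7.42^0.2845 = 5 / 1.768 = 2.827
S₃ = 2.827 × 14.7^0.2845 = 2.827 × 2.148 ≈ 6.073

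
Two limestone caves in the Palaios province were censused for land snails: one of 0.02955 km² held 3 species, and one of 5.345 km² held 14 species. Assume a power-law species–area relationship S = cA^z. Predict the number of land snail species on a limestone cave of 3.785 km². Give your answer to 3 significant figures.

z = ln(14/3) / ln(5.345/0.02955) = 1.5404 / 5.1978 = 0.2964
c = 3 / 0.02955^0.2964 = 3 / 0.3522 = 8.519
S₃ = 8.519 × 3.785^0.2964 = 8.519 × 1.484 ≈ 12.64

12.6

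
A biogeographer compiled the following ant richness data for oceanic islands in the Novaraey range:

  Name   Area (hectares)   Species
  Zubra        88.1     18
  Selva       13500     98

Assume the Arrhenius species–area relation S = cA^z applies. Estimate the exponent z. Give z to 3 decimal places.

0.337

Taking logs: ln S = ln c + z ln A, so z = (ln S₂ − ln S₁)/(ln A₂ − ln A₁).
z = ln(98/18) / ln(13500/88.1) = ln(5.444) / ln(153.2) = 1.6946 / 5.0320 = 0.3368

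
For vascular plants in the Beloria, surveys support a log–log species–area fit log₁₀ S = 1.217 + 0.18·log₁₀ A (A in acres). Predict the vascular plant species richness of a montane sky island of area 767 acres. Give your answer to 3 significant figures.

S = 16.48 × 767^0.18 = 16.48 × 3.306 ≈ 54.48

54.5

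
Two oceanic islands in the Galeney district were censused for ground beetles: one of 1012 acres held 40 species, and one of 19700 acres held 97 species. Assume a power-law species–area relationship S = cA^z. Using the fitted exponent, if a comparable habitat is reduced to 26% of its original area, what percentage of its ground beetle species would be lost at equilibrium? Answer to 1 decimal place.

33.1%

z = ln(97/40) / ln(19700/1012) = 0.8858 / 2.9687 = 0.2984
S_new/S_old = (A_new/A_old)^z = 0.26^0.2984 = exp(0.2984 × -1.3471) = 0.669
Fraction lost = 1 − 0.669 = 0.331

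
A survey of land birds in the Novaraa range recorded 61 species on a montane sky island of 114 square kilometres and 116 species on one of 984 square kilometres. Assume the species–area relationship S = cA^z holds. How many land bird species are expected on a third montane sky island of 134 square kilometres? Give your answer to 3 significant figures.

64.0

z = ln(116/61) / ln(984/114) = 0.6427 / 2.1554 = 0.2982
c = 61 / 114^0.2982 = 61 / 4.105 = 14.86
S₃ = 14.86 × 134^0.2982 = 14.86 × 4.308 ≈ 64.01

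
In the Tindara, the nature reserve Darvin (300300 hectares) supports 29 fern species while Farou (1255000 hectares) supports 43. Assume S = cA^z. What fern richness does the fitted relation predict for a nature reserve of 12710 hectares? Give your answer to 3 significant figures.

z = ln(43/29) / ln(1255000/300300) = 0.3939 / 1.4301 = 0.2754
c = 29 / 300300^0.2754 = 29 / 32.26 = 0.8988
S₃ = 0.8988 × 12710^0.2754 = 0.8988 × 13.5 ≈ 12.14

12.1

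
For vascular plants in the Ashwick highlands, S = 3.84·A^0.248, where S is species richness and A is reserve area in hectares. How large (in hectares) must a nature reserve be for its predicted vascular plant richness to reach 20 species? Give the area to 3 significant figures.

776 hectares

20 = 3.84 × A^0.248  ⇒  A^0.248 = 20/3.84 = 5.208
ln A = ln(5.208) / 0.248 = 1.6503 / 0.248 = 6.6543
A = e^6.6543 ≈ 776.1 hectares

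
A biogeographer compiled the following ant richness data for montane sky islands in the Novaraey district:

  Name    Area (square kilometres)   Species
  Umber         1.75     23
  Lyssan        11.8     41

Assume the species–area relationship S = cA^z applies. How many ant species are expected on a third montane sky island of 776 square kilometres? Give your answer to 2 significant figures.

150

z = ln(41/23) / ln(11.8/1.75) = 0.5781 / 1.9085 = 0.3029
c = 23 / 1.75^0.3029 = 23 / 1.185 = 19.41
S₃ = 19.41 × 776^0.3029 = 19.41 × 7.505 ≈ 145.7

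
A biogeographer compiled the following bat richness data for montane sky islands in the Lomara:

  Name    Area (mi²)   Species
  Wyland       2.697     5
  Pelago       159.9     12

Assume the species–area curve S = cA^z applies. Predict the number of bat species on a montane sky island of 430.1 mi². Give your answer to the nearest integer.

15

z = ln(12/5) / ln(159.9/2.697) = 0.8755 / 4.0824 = 0.2144
c = 5 / 2.697^0.2144 = 5 / 1.237 = 4.042
S₃ = 4.042 × 430.1^0.2144 = 4.042 × 3.671 ≈ 14.84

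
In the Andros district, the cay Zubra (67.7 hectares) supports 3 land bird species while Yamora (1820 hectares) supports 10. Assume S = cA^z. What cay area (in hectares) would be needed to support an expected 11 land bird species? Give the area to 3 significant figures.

2360 hectares

z = ln(10/3) / ln(1820/67.7) = 1.2040 / 3.2915 = 0.3658
c = 3 / 67.7^0.3658 = 3 / 4.673 = 0.642
A = (11/0.642)^(1/0.3658) ⇒ ln A = ln(17.13)/0.3658 = 7.7672
A = e^7.7672 ≈ 2362 hectares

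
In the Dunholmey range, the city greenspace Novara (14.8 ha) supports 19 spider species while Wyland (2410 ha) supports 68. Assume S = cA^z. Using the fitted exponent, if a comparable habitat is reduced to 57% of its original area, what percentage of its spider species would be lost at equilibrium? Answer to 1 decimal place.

13.1%

z = ln(68/19) / ln(2410/14.8) = 1.2751 / 5.0928 = 0.2504
S_new/S_old = (A_new/A_old)^z = 0.57^0.2504 = exp(0.2504 × -0.5621) = 0.8687
Fraction lost = 1 − 0.8687 = 0.1313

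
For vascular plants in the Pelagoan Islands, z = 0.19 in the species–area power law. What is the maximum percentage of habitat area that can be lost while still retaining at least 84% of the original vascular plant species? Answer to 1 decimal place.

Need (A_new/A_old)^0.19 = 0.84, so A_new/A_old = 0.84^(1/0.19) = 0.84^5.263
ln(A_new/A_old) = ln 0.84 / 0.19 = -0.1744 / 0.19 = -0.9176
A_new/A_old = e^-0.9176 ≈ 0.3995
Fraction that can be lost = 1 − 0.3995 = 0.6005

60.1%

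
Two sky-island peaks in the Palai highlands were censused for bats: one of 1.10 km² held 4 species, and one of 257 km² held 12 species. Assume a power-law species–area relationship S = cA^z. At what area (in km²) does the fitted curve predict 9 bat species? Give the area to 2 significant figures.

z = ln(12/4) / ln(257/1.1) = 1.0986 / 5.4538 = 0.2014
c = 4 / 1.1^0.2014 = 4 / 1.019 = 3.924
A = (9/3.924)^(1/0.2014) ⇒ ln A = ln(2.294)/0.2014 = 4.1210
A = e^4.1210 ≈ 61.62 km²

62 km²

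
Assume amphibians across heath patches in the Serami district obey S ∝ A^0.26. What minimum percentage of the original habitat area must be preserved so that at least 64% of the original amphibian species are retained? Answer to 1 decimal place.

18.0%

Need (A_new/A_old)^0.26 = 0.64, so A_new/A_old = 0.64^(1/0.26) = 0.64^3.846
ln(A_new/A_old) = ln 0.64 / 0.26 = -0.4463 / 0.26 = -1.7165
A_new/A_old = e^-1.7165 ≈ 0.1797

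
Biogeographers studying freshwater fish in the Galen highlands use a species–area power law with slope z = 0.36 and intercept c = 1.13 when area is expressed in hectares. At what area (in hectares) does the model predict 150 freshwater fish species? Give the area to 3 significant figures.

789000 hectares

150 = 1.13 × A^0.36  ⇒  A^0.36 = 150/1.13 = 132.7
ln A = ln(132.7) / 0.36 = 4.8884 / 0.36 = 13.5789
A = e^13.5789 ≈ 789329 hectares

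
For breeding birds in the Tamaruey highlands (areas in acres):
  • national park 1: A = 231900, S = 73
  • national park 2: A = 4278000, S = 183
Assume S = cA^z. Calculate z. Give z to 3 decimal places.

Taking logs: ln S = ln c + z ln A, so z = (ln S₂ − ln S₁)/(ln A₂ − ln A₁).
z = ln(183/73) / ln(4278000/231900) = ln(2.507) / ln(18.45) = 0.9190 / 2.9149 = 0.3153

0.315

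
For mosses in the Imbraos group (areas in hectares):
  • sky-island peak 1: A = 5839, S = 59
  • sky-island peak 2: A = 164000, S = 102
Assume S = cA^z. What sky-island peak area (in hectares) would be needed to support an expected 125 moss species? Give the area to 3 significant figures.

566000 hectares

z = ln(102/59) / ln(164000/5839) = 0.5474 / 3.3353 = 0.1641
c = 59 / 5839^0.1641 = 59 / 4.151 = 14.21
A = (125/14.21)^(1/0.1641) ⇒ ln A = ln(8.795)/0.1641 = 13.2465
A = e^13.2465 ≈ 566084 hectares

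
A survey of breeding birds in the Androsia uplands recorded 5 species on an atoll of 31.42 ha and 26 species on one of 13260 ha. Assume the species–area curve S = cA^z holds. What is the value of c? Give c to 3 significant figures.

1.95

z = ln(S₂/S₁) / ln(A₂/A₁) = ln(26/5) / ln(13260/31.42) = 1.6487 / 6.0451 = 0.2727
c = S₁ / A₁^z = 5 / 31.42^0.2727 = 5 / 2.561 = 1.953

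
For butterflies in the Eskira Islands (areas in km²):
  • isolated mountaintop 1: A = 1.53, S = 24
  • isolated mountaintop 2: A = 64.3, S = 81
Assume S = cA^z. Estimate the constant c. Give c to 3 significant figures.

20.9

z = ln(S₂/S₁) / ln(A₂/A₁) = ln(81/24) / ln(64.3/1.53) = 1.2164 / 3.7383 = 0.3254
c = S₁ / A₁^z = 24 / 1.53^0.3254 = 24 / 1.148 = 20.9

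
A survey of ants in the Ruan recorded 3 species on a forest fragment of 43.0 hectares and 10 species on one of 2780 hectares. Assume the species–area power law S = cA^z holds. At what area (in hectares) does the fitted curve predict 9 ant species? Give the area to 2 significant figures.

1900 hectares

z = ln(10/3) / ln(2780/43) = 1.2040 / 4.1690 = 0.2888
c = 3 / 43^0.2888 = 3 / 2.963 = 1.012
A = (9/1.012)^(1/0.2888) ⇒ ln A = ln(8.889)/0.2888 = 7.5654
A = e^7.5654 ≈ 1930 hectares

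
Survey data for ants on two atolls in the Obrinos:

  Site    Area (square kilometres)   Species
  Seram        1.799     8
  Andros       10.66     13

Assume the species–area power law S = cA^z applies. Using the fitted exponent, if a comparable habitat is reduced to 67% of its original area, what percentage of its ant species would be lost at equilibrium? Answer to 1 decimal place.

z = ln(13/8) / ln(10.66/1.799) = 0.4855 / 1.7793 = 0.2729
S_new/S_old = (A_new/A_old)^z = 0.67^0.2729 = exp(0.2729 × -0.4005) = 0.8965
Fraction lost = 1 − 0.8965 = 0.1035

10.4%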